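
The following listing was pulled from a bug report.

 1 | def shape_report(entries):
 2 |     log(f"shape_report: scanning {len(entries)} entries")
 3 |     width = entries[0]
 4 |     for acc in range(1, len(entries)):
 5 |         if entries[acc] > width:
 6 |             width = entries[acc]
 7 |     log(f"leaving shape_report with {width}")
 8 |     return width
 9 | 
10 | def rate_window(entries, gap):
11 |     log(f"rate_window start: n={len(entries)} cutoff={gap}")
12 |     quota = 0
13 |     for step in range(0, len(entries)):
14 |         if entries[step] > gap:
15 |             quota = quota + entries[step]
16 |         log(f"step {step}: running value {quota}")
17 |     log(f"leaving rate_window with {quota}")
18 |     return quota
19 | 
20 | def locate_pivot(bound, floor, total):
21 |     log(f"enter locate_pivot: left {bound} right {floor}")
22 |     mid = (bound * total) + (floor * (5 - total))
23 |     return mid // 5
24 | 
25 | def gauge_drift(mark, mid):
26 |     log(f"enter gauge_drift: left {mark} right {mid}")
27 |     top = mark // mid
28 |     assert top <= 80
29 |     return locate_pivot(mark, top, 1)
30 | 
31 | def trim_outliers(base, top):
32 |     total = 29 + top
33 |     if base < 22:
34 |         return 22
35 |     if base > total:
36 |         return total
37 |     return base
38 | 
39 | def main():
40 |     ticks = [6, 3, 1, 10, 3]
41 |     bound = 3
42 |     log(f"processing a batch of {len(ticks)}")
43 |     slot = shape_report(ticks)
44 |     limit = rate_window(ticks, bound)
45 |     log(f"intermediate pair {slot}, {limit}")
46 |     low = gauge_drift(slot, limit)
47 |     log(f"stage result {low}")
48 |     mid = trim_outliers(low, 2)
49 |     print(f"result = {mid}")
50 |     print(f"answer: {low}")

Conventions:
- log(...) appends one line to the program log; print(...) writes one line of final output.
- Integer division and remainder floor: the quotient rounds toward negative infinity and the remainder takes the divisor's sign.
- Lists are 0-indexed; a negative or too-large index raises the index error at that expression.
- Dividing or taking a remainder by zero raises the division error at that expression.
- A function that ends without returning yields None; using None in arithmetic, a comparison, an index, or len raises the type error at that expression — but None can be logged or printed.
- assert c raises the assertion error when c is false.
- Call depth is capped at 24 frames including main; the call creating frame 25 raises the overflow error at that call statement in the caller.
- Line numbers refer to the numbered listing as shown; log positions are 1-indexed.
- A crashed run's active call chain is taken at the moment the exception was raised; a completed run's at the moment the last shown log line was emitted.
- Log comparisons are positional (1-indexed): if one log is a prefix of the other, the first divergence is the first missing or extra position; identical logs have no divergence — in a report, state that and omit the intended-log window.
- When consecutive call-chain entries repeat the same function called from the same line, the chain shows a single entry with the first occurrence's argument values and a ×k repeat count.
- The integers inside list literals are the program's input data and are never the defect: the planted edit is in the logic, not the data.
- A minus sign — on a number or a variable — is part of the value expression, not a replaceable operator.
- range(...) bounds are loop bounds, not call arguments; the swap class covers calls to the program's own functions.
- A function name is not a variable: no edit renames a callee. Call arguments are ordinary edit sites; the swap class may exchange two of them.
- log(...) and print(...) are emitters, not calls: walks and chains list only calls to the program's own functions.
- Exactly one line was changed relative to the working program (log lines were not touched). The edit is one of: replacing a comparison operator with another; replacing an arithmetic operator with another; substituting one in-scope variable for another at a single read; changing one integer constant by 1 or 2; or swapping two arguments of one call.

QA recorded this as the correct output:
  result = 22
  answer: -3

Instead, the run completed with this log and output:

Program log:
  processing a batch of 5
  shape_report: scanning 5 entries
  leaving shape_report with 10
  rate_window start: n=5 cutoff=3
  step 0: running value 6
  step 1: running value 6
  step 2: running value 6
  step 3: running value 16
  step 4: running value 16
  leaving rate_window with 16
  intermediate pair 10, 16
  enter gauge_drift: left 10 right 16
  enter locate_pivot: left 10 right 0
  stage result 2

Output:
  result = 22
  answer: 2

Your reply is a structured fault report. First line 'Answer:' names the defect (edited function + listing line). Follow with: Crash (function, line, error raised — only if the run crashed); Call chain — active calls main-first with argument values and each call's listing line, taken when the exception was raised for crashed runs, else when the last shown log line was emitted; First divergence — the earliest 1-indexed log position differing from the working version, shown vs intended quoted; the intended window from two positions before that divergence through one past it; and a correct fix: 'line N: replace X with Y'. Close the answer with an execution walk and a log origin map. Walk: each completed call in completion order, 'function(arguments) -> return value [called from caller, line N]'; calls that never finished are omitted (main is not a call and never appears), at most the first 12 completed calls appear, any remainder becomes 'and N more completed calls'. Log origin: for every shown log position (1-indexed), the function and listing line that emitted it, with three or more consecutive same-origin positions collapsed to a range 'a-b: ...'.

Answer: the defect is in gauge_drift at line 27.
Key fact: Everything matches until log position 13, which reads 'enter locate_pivot: left 10 right 0' in place of 'enter locate_pivot: left 10 right -6'.
Call chain: main.
First divergence: position 13 — shown 'enter locate_pivot: left 10 right 0', intended 'enter locate_pivot: left 10 right -6'.
Intended log window:
  11: intermediate pair 10, 16
  12: enter gauge_drift: left 10 right 16
  13: enter locate_pivot: left 10 right -6
  14: stage result -3
Execution walk:
  shape_report([6, 3, 1, 10, 3]) -> 10  [called from main, line 43]
  rate_window([6, 3, 1, 10, 3], 3) -> 16  [called from main, line 44]
  locate_pivot(10, 0, 1) -> 2  [called from gauge_drift, line 29]
  gauge_drift(10, 16) -> 2  [called from main, line 46]
  trim_outliers(2, 2) -> 22  [called from main, line 48]
Log line origins:
  1 — main, line 42
  2 — shape_report, line 2
  3 — shape_report, line 7
  4 — rate_window, line 11
  5-9 — rate_window, line 16
  10 — rate_window, line 17
  11 — main, line 45
  12 — gauge_drift, line 26
  13 — locate_pivot, line 21
  14 — main, line 47
A correct fix: line 27: replace `//` with `-`.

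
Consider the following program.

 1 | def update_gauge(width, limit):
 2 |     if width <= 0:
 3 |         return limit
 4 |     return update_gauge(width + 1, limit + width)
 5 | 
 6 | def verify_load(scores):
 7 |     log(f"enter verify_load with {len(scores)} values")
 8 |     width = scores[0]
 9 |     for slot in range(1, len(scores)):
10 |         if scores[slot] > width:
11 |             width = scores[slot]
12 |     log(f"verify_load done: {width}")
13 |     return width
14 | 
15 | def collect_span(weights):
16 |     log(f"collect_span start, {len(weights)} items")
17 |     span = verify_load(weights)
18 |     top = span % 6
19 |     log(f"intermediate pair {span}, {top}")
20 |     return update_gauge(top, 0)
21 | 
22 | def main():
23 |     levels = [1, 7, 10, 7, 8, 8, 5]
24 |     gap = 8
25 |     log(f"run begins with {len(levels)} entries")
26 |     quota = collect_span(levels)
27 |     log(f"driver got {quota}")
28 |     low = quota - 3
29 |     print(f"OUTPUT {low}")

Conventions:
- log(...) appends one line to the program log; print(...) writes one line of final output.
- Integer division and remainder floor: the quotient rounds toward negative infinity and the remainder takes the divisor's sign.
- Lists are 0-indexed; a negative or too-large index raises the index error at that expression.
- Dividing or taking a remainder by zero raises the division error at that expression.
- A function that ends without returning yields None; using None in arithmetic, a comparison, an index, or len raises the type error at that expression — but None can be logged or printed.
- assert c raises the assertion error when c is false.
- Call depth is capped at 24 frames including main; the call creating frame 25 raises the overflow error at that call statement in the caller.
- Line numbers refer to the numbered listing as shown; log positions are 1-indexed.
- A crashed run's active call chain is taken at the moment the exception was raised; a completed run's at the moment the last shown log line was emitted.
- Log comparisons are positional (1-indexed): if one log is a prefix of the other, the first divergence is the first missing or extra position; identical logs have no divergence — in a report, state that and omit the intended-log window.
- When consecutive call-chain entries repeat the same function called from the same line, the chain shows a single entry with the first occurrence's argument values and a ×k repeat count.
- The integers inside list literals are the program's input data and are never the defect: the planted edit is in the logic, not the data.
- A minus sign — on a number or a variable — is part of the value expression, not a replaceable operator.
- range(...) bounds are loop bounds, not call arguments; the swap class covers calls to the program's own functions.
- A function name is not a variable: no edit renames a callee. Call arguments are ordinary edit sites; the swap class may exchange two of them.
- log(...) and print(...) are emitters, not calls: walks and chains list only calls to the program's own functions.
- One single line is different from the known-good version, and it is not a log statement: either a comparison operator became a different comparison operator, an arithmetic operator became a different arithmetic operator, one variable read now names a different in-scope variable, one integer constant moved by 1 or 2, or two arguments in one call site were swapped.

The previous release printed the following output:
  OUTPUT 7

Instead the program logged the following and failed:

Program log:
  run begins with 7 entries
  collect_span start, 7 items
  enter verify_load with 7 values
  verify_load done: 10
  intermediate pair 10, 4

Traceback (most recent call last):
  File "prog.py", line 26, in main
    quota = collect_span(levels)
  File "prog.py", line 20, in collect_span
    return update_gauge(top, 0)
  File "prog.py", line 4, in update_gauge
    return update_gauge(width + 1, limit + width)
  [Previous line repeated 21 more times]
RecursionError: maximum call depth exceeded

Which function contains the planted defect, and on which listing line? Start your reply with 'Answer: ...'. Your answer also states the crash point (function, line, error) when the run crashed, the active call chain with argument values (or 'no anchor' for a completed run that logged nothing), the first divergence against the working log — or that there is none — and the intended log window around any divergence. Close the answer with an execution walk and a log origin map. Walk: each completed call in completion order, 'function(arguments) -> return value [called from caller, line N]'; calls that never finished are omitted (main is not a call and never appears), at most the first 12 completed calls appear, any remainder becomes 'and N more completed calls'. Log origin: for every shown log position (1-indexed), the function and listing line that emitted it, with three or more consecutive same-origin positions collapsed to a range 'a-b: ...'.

Answer: the defect is in update_gauge at line 4.
The tell: The shown log is a 5-line prefix of the intended one, whose next entry is 'driver got 10'.
Crash: update_gauge, line 4, RecursionError.
Call chain: main -> collect_span([1, 7, 10, 7, 8, 8, 5]) (called at line 26) -> update_gauge(4, 0) (called at line 20) -> update_gauge(5, 4) (called at line 4) ×21.
First divergence: position 6 — the faulty run's log ends after 5 lines; the working version continues with 'driver got 10'.
Intended log window:
  4: verify_load done: 10
  5: intermediate pair 10, 4
  6: driver got 10
Execution walk:
  verify_load([1, 7, 10, 7, 8, 8, 5]) -> 10  [called from collect_span, line 17]
Origin of each log line:
  1 — main, line 25
  2 — collect_span, line 16
  3 — verify_load, line 7
  4 — verify_load, line 12
  5 — collect_span, line 19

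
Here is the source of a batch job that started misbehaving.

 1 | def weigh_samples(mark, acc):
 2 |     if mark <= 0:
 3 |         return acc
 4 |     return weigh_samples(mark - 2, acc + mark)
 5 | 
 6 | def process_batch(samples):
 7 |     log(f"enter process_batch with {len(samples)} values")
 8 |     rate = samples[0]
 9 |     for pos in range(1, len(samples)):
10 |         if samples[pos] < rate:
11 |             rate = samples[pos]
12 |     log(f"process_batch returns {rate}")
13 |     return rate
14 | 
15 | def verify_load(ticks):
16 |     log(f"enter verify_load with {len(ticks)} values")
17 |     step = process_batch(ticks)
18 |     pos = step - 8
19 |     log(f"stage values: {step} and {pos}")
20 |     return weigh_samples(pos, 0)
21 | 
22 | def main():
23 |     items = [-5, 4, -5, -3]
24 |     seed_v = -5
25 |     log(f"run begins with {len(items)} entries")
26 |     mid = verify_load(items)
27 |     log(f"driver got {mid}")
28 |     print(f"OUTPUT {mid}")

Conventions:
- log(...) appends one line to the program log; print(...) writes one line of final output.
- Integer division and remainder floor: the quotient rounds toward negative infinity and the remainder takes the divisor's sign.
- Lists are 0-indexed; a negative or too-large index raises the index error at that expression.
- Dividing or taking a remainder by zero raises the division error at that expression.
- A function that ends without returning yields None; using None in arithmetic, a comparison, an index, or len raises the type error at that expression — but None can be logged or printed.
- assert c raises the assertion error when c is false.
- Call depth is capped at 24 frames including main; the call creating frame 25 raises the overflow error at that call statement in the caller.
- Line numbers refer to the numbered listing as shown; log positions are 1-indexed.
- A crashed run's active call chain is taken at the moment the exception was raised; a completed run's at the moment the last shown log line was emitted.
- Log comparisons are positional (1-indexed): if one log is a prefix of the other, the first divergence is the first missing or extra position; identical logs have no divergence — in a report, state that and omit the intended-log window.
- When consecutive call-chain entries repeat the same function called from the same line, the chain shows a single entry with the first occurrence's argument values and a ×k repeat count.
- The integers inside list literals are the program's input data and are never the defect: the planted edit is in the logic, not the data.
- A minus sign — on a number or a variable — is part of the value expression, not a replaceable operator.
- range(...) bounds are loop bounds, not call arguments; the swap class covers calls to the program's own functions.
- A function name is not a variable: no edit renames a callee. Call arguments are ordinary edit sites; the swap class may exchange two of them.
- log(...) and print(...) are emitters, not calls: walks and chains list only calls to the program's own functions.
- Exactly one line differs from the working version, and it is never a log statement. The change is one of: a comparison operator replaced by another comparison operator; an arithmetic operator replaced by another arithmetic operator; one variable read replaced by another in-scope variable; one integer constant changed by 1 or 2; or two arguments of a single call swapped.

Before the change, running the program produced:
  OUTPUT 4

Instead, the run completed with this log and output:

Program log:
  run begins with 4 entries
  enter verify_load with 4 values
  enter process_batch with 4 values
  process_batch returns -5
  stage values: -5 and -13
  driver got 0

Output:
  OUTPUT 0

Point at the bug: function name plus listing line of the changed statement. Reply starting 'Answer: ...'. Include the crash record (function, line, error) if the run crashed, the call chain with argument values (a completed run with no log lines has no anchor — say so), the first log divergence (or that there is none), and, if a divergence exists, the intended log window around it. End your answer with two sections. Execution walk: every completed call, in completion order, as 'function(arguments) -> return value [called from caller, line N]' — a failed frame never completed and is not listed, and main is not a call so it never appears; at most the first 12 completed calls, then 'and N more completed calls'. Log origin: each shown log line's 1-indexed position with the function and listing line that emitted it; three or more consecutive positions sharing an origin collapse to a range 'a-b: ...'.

Answer: the defect is in verify_load at line 18.
Core observation: Position 5 is the first bad log line: 'stage values: -5 and -13' should read 'stage values: -5 and 3'.
Call chain: main.
First divergence: position 5 — the shown line 'stage values: -5 and -13' should read 'stage values: -5 and 3'.
Intended log window:
  3: enter process_batch with 4 values
  4: process_batch returns -5
  5: stage values: -5 and 3
  6: driver got 4
Execution walk:
  process_batch([-5, 4, -5, -3]) -> -5  [called from verify_load, line 17]
  weigh_samples(-13, 0) -> 0  [called from verify_load, line 20]
  verify_load([-5, 4, -5, -3]) -> 0  [called from main, line 26]
Log line origins:
  1: logged in main at line 25
  2: logged in verify_load at line 16
  3: logged in process_batch at line 7
  4: logged in process_batch at line 12
  5: logged in verify_load at line 19
  6: logged in main at line 27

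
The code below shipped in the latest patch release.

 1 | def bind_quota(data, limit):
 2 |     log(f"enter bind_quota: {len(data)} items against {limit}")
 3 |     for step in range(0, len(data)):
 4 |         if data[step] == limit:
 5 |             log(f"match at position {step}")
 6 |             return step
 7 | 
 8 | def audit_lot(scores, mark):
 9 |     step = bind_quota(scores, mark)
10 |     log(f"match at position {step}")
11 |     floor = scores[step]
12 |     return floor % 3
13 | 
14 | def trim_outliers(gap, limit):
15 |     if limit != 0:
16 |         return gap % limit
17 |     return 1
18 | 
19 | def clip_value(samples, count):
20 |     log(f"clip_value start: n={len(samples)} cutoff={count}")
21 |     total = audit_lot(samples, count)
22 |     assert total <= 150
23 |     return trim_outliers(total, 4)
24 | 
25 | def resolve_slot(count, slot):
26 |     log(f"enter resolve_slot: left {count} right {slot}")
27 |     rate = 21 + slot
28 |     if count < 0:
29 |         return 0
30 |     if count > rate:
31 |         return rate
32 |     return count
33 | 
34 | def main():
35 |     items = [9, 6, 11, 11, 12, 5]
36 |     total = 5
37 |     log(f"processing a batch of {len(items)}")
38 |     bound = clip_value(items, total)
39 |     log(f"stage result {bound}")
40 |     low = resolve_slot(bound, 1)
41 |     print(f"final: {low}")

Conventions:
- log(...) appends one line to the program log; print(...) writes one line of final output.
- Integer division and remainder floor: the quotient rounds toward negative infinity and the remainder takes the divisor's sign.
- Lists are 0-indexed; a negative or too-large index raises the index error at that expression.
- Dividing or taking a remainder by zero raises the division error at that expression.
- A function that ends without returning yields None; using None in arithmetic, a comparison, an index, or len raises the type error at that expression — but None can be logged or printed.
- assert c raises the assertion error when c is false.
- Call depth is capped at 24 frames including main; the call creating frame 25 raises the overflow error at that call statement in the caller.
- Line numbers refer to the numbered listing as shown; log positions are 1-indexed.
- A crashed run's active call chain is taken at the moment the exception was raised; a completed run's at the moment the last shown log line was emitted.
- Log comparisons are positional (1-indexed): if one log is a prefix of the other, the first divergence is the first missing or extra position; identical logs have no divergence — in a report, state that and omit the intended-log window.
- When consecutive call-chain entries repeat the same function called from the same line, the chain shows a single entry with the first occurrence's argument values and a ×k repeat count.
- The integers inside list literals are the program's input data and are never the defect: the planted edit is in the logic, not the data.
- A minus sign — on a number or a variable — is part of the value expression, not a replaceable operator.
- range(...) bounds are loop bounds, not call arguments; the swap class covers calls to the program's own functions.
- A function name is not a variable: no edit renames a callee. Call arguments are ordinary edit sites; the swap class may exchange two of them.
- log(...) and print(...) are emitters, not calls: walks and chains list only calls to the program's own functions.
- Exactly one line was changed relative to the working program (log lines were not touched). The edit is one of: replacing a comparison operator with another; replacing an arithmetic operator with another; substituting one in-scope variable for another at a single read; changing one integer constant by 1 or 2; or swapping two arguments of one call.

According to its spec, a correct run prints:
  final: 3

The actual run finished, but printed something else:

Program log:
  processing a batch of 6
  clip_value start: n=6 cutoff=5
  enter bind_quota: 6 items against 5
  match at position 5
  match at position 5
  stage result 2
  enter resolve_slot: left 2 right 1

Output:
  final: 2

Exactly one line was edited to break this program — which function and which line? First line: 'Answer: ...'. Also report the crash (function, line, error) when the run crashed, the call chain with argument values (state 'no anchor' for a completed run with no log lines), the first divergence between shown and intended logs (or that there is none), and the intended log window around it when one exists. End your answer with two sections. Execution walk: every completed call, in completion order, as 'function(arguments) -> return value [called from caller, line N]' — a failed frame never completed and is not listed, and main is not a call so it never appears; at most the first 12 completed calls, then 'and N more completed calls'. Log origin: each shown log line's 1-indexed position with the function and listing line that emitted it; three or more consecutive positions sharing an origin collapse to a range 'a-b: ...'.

Answer: the defect is in audit_lot at line 12.
Key observation: At log position 6 the runs split — shown 'stage result 2', but the working version logs 'stage result 3'.
Call chain: main -> resolve_slot(2, 1) (called at line 40).
First divergence: position 6; shown 'stage result 2' vs intended 'stage result 3'.
Intended log window:
  4: match at position 5
  5: match at position 5
  6: stage result 3
  7: enter resolve_slot: left 3 right 1
Execution walk:
  bind_quota([9, 6, 11, 11, 12, 5], 5) -> 5  [called from audit_lot, line 9]
  audit_lot([9, 6, 11, 11, 12, 5], 5) -> 2  [called from clip_value, line 21]
  trim_outliers(2, 4) -> 2  [called from clip_value, line 23]
  clip_value([9, 6, 11, 11, 12, 5], 5) -> 2  [called from main, line 38]
  resolve_slot(2, 1) -> 2  [called from main, line 40]
Log origin:
  1: logged in main at line 37
  2: logged in clip_value at line 20
  3: logged in bind_quota at line 2
  4: logged in bind_quota at line 5
  5: logged in audit_lot at line 10
  6: logged in main at line 39
  7: logged in resolve_slot at line 26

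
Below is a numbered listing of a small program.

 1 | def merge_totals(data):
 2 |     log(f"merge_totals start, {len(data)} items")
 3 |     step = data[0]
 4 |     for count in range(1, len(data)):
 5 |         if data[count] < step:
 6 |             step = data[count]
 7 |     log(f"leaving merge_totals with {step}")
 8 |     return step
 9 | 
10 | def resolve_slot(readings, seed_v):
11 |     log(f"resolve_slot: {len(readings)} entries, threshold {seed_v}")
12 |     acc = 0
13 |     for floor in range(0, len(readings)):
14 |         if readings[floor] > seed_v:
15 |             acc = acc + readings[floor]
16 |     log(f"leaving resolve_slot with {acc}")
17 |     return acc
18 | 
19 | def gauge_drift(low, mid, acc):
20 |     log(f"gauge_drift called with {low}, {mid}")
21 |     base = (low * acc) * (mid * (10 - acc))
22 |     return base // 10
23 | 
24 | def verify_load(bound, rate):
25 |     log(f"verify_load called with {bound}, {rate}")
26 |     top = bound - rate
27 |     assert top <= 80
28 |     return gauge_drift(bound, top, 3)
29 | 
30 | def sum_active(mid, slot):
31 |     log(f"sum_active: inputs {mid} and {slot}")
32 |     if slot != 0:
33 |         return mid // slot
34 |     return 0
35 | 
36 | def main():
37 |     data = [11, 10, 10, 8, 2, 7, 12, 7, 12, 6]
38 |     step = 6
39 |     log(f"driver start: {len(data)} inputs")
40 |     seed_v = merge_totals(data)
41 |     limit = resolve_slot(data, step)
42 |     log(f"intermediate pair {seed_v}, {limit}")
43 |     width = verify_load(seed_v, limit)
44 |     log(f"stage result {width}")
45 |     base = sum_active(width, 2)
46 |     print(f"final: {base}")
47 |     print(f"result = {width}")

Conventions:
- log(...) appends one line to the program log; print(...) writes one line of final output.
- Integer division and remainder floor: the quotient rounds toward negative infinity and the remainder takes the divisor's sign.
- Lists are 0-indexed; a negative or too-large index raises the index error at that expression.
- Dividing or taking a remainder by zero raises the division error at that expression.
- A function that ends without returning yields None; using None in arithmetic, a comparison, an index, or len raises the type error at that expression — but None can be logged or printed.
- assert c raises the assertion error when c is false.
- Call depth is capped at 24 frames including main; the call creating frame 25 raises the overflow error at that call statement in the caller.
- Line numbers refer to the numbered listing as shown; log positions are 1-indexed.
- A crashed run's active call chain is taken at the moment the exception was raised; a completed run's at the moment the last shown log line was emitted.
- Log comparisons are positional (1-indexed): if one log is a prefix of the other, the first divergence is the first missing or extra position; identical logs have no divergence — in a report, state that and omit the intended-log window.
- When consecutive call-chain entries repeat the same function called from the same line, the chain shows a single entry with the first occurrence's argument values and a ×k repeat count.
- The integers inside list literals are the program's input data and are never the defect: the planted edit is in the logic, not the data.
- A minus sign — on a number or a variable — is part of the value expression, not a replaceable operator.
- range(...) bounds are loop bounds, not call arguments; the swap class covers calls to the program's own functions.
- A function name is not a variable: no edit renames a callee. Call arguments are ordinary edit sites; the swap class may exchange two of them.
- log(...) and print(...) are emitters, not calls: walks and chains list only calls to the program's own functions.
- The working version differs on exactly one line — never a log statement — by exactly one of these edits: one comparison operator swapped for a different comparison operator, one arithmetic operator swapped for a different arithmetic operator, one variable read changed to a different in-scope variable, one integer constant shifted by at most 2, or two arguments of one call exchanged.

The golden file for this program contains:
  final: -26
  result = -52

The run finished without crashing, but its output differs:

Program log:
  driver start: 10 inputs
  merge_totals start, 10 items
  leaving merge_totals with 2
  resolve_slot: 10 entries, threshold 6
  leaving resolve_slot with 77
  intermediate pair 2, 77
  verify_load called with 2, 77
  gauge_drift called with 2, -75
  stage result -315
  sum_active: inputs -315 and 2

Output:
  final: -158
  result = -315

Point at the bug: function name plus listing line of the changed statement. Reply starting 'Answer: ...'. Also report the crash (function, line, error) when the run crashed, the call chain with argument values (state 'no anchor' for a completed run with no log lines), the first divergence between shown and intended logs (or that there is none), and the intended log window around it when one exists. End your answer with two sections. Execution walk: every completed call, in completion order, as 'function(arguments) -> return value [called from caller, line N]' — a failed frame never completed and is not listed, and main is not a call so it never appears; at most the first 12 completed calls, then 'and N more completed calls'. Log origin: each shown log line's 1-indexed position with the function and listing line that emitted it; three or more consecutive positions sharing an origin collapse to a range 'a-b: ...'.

Answer: the defect is in gauge_drift at line 21.
The tell: At log position 9 the runs split — shown 'stage result -315', but the working version logs 'stage result -52'.
Call chain: main -> sum_active(-315, 2) (called at line 45).
First divergence: at position 9 the run shows 'stage result -315' where the working version logs 'stage result -52'.
Intended log window:
  7: verify_load called with 2, 77
  8: gauge_drift called with 2, -75
  9: stage result -52
  10: sum_active: inputs -52 and 2
Execution walk:
  merge_totals([11, 10, 10, 8, 2, 7, 12, 7, 12, 6]) -> 2  [called from main, line 40]
  resolve_slot([11, 10, 10, 8, 2, 7, 12, 7, 12, 6], 6) -> 77  [called from main, line 41]
  gauge_drift(2, -75, 3) -> -315  [called from verify_load, line 28]
  verify_load(2, 77) -> -315  [called from main, line 43]
  sum_active(-315, 2) -> -158  [called from main, line 45]
Origin of each log line:
  1: logged in main at line 39
  2: logged in merge_totals at line 2
  3: logged in merge_totals at line 7
  4: logged in resolve_slot at line 11
  5: logged in resolve_slot at line 16
  6: logged in main at line 42
  7: logged in verify_load at line 25
  8: logged in gauge_drift at line 20
  9: logged in main at line 44
  10: logged in sum_active at line 31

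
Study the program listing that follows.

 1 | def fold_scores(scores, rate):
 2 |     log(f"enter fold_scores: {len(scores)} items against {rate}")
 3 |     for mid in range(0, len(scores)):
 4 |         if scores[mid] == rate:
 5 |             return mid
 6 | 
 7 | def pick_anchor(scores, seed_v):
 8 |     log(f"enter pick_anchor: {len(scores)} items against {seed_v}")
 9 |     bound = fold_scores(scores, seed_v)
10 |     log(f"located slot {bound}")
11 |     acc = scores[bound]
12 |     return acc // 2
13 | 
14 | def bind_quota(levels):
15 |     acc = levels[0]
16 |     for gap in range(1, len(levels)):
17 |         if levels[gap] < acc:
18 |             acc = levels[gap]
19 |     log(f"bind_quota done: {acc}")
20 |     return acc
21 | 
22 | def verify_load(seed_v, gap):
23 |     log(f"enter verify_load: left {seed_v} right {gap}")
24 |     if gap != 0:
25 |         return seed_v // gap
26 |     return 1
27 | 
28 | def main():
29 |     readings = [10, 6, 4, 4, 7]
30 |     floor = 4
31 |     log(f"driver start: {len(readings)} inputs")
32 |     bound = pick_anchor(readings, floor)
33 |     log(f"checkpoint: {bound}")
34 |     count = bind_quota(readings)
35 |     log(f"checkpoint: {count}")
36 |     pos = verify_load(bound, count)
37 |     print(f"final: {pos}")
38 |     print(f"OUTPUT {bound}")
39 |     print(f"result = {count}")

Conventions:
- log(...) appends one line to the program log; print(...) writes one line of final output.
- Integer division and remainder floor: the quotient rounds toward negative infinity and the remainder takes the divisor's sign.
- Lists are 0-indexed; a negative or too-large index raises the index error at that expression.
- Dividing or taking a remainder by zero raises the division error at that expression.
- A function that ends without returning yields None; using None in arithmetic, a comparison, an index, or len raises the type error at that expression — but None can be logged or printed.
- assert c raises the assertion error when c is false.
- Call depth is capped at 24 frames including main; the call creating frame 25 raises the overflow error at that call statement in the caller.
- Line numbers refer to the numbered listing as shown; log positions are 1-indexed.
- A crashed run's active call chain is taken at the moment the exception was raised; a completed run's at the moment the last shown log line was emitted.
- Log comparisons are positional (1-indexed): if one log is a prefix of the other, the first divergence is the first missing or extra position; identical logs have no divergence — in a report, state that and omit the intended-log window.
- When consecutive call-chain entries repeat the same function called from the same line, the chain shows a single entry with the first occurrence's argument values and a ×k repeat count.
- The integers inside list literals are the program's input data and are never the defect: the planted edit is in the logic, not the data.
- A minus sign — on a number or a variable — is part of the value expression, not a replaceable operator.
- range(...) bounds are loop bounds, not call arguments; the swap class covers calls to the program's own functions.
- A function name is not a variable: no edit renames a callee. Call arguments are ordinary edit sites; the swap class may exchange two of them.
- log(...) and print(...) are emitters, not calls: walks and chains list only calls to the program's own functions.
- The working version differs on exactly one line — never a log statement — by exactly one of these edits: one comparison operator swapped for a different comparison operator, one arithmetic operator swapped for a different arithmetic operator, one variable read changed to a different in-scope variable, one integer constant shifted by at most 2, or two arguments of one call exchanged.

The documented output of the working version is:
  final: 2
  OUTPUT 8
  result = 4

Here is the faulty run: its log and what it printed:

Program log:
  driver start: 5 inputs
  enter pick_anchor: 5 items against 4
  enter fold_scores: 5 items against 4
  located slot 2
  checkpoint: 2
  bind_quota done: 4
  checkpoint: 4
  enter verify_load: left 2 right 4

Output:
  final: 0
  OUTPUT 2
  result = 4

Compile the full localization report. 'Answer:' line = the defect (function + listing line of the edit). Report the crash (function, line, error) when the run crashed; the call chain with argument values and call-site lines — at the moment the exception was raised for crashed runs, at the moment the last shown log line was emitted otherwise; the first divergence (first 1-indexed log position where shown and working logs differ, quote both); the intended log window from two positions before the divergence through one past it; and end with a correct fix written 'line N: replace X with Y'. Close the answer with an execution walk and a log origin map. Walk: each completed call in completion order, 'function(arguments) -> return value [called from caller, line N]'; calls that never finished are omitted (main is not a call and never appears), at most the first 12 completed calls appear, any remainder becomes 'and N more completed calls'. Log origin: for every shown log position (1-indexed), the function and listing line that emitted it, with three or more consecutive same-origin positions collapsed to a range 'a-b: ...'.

Answer: the defect is in pick_anchor at line 12.
Key observation: Position 5 is the first bad log line: 'checkpoint: 2' should read 'checkpoint: 8'.
Call chain: main -> verify_load(2, 4) (called at line 36).
First divergence: position 5 — shown 'checkpoint: 2', intended 'checkpoint: 8'.
Intended log window:
  3: enter fold_scores: 5 items against 4
  4: located slot 2
  5: checkpoint: 8
  6: bind_quota done: 4
Execution walk:
  fold_scores([10, 6, 4, 4, 7], 4) -> 2  [called from pick_anchor, line 9]
  pick_anchor([10, 6, 4, 4, 7], 4) -> 2  [called from main, line 32]
  bind_quota([10, 6, 4, 4, 7]) -> 4  [called from main, line 34]
  verify_load(2, 4) -> 0  [called from main, line 36]
Origin of each log line:
  1: from main, line 31
  2: from pick_anchor, line 8
  3: from fold_scores, line 2
  4: from pick_anchor, line 10
  5: from main, line 33
  6: from bind_quota, line 19
  7: from main, line 35
  8: from verify_load, line 23
A correct fix: line 12: replace `//` with `*`.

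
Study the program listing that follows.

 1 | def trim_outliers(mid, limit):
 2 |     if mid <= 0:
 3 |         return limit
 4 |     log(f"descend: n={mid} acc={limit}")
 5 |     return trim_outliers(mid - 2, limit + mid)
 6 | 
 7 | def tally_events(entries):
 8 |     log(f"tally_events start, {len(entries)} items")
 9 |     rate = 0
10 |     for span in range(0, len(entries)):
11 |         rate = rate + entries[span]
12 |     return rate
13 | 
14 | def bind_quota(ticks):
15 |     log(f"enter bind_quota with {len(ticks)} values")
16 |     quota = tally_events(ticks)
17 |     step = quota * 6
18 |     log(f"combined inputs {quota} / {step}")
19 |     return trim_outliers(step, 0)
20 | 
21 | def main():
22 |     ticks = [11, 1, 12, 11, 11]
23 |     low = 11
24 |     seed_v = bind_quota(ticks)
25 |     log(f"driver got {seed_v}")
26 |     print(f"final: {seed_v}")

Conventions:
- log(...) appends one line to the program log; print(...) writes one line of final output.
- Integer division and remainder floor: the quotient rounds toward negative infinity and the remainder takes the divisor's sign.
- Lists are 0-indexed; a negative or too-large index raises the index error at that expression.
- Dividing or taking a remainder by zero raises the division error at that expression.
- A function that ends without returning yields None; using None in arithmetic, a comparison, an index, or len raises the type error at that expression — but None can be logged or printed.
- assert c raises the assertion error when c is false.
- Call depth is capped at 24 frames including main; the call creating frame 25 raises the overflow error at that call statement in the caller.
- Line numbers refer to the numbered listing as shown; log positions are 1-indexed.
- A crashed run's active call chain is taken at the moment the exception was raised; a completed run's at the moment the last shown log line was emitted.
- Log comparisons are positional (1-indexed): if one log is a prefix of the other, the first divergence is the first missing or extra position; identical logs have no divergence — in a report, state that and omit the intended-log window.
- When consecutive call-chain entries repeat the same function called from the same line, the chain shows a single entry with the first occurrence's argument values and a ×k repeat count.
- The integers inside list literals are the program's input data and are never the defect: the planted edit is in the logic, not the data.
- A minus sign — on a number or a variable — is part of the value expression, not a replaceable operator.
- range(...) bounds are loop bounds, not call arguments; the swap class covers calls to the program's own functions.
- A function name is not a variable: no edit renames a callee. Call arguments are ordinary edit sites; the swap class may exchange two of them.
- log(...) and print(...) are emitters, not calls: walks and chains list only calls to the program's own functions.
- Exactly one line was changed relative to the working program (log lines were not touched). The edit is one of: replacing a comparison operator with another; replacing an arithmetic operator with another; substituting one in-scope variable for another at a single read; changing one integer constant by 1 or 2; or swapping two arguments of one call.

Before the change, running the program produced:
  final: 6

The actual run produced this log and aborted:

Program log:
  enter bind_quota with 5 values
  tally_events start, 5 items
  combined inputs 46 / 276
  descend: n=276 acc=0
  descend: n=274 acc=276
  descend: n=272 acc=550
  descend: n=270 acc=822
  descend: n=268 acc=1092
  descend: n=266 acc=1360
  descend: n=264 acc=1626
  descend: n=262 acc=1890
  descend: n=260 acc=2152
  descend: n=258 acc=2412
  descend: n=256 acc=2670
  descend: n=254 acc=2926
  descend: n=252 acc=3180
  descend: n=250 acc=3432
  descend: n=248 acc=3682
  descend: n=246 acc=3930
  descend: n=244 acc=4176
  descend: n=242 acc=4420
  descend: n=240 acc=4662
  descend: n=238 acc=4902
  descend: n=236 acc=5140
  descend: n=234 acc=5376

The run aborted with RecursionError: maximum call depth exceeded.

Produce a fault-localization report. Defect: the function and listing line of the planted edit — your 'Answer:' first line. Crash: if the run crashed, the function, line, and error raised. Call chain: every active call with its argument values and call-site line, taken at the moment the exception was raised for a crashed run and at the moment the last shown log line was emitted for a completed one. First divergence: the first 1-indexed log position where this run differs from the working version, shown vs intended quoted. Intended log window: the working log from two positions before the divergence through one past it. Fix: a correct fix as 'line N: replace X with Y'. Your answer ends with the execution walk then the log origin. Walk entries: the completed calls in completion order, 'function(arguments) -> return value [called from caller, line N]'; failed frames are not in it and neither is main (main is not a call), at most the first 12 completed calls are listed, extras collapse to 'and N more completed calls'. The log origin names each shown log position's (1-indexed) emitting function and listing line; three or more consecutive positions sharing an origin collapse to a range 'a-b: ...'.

Answer: the defect is in bind_quota at line 17.
Core observation: Everything matches until log position 3, which reads 'combined inputs 46 / 276' in place of 'combined inputs 46 / 4'.
Crash: trim_outliers, line 5, RecursionError.
Call chain: main -> bind_quota([11, 1, 12, 11, 11]) (called at line 24) -> trim_outliers(276, 0) (called at line 19) -> trim_outliers(274, 276) (called at line 5) ×21.
First divergence: position 3; shown 'combined inputs 46 / 276' vs intended 'combined inputs 46 / 4'.
Intended log window:
  1: enter bind_quota with 5 values
  2: tally_events start, 5 items
  3: combined inputs 46 / 4
  4: descend: n=4 acc=0
Execution walk:
  tally_events([11, 1, 12, 11, 11]) -> 46  [called from bind_quota, line 16]
Log origin:
  1: emitted by bind_quota (line 15)
  2: emitted by tally_events (line 8)
  3: emitted by bind_quota (line 18)
  4-25: emitted by trim_outliers (line 4)
A correct fix: line 17: replace `*` with `%`.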